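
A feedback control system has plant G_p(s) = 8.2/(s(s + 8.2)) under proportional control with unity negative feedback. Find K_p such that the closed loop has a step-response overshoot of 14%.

From %OS = 100·exp(−πζ/√(1−ζ²)) = 14%, ζ = −ln(0.14)/√(π²+ln²(0.14)) = 0.5305.
Characteristic equation s² + 8.2s + 8.2K_p = 0 gives ζ = 8.2/(2√(8.2K_p)).
Setting ζ = 0.5305: √(8.2K_p) = 8.2/(2·0.5305) = 7.728, so K_p = 59.73/8.2 = 7.28.

K_p = 7.28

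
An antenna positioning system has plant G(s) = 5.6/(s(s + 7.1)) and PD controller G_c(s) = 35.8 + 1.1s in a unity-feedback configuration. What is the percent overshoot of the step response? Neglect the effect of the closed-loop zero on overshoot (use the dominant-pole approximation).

18.9%

Forward path: (35.8 + 1.1s)·5.6/(s(s+7.1)). The closed-loop characteristic equation is s² + (7.1 + 5.6·1.1)s + 5.6·35.8 = 0.
That is s² + 13.26s + 200.5 = 0, so ω_n = 14.16 rad/s and ζ = 13.26/(2·14.16) = 0.4683.
%OS = 100·exp(−πζ/√(1−ζ²)) = 18.9%.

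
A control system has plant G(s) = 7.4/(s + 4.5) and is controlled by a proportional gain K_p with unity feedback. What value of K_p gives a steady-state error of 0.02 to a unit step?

K_p = 29.8

Steady-state error for a unit step on this type-0 loop is 1/(1 + K_p·G(0)).
G(0) = 1.644. Require 1/(1 + K_p·1.644) = 0.02, so 1 + 1.644·K_p = 50.
K_p = (50 − 1)/1.644 = 29.8.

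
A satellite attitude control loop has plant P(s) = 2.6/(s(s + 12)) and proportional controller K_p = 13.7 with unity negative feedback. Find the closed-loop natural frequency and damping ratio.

ω_n = 5.97 rad/s, ζ = 1.01

1 + K_p·P(s) = 0 gives s² + 12s + 35.62 = 0.
Matching s² + 2ζω_n s + ω_n²: ω_n = √35.62 = 5.968 rad/s and 2ζω_n = 12, so ζ = 12/(2·5.968) = 1.01.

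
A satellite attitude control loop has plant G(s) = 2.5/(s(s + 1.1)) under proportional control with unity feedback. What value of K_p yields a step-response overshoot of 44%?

K_p = 1.89

From %OS = 100·exp(−πζ/√(1−ζ²)) = 44%, ζ = −ln(0.44)/√(π²+ln²(0.44)) = 0.2528.
Characteristic equation s² + 1.1s + 2.5K_p = 0 gives ζ = 1.1/(2√(2.5K_p)).
Setting ζ = 0.2528: √(2.5K_p) = 1.1/(2·0.2528) = 2.175, so K_p = 4.732/2.5 = 1.89.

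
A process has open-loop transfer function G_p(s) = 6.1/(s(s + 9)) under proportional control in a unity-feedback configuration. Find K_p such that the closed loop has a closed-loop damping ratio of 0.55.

Closed-loop characteristic equation: s² + 9s + K_p·6.1 = 0.
So ω_n = √(6.1K_p) and 2ζω_n = 9, giving ζ = 9/(2√(6.1K_p)).
Setting ζ = 0.55: √(6.1K_p) = 9/(2·0.55) = 8.182, so K_p = 66.94/6.1 = 11.

K_p = 11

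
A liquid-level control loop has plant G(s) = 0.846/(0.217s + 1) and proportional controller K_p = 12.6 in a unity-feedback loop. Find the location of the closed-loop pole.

s = -53.73

Closed loop: T(s) = K_p·G/(1+K_p·G) = 10.66/(0.217s + 1 + 10.66), with pole at s = −(1 + 10.66)/0.217 = −53.73.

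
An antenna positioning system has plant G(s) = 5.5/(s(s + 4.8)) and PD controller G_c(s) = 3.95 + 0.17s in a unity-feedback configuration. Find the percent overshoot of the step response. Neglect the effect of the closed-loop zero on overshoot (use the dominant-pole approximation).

8.62%

Forward path: (3.95 + 0.17s)·5.5/(s(s+4.8)). The closed-loop characteristic equation is s² + (4.8 + 5.5·0.17)s + 5.5·3.95 = 0.
That is s² + 5.735s + 21.73 = 0, so ω_n = 4.661 rad/s and ζ = 5.735/(2·4.661) = 0.6152.
%OS = 100·exp(−πζ/√(1−ζ²)) = 8.62%.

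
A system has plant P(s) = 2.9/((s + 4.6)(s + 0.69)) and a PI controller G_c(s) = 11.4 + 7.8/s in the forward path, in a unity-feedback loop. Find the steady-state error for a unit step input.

The open loop G_c(s)P(s) has a pole at the origin (type 1), so the static position error constant is infinite and e_ss = 1/(1+∞) = 0.

0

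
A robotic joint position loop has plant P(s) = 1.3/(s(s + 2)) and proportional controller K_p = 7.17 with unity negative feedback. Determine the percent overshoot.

The closed-loop denominator s² + 2s + 9.321 gives ω_n = √9.321 = 3.053 and ζ = 2/(2ω_n) = 0.3275.
%OS = 100·exp(−πζ/√(1−ζ²)) = 100·exp(−π·0.3275/√0.8927) = 33.7%.

33.7%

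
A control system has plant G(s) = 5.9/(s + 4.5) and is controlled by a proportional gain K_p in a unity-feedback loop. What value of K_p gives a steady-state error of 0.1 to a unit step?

K_p = 6.86

For a type-0 loop with proportional control, e_ss = 1/(1 + K_p·G(0)).
G(0) = 1.311. Require 1/(1 + K_p·1.311) = 0.1, so 1 + 1.311·K_p = 10.
K_p = (10 − 1)/1.311 = 6.86.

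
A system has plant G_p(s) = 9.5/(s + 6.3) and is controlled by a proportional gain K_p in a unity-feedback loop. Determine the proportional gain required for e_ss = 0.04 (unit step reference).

The loop is type 0, so e_ss(step) = 1/(1 + K_pos) with K_pos = K_p·G_p(0).
G_p(0) = 1.508. Require 1/(1 + K_p·1.508) = 0.04, so 1 + 1.508·K_p = 25.
K_p = (25 − 1)/1.508 = 15.9.

K_p = 15.9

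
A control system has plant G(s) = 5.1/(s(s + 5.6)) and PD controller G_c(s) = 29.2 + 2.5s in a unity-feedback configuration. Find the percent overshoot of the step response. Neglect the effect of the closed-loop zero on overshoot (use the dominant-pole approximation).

Forward path: (29.2 + 2.5s)·5.1/(s(s+5.6)). The closed-loop characteristic equation is s² + (5.6 + 5.1·2.5)s + 5.1·29.2 = 0.
That is s² + 18.35s + 148.9 = 0, so ω_n = 12.2 rad/s and ζ = 18.35/(2·12.2) = 0.7518.
%OS = 100·exp(−πζ/√(1−ζ²)) = 2.78%.

2.78%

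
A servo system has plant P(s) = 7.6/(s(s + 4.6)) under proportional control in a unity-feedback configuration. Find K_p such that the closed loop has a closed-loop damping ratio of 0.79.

K_p = 1.12

Closed-loop characteristic equation: s² + 4.6s + K_p·7.6 = 0.
So ω_n = √(7.6K_p) and 2ζω_n = 4.6, giving ζ = 4.6/(2√(7.6K_p)).
Setting ζ = 0.79: √(7.6K_p) = 4.6/(2·0.79) = 2.911, so K_p = 8.476/7.6 = 1.12.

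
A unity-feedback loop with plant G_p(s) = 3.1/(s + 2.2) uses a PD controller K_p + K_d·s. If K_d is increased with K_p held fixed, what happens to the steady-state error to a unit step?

K_d affects only the transient (the s-coefficient); the DC loop gain, and hence e_ss, depends only on K_p.

unchanged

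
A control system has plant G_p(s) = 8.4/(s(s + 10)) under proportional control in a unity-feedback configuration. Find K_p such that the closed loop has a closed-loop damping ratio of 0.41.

K_p = 17.7

Closed-loop characteristic equation: s² + 10s + K_p·8.4 = 0.
So ω_n = √(8.4K_p) and 2ζω_n = 10, giving ζ = 10/(2√(8.4K_p)).
Setting ζ = 0.41: √(8.4K_p) = 10/(2·0.41) = 12.2, so K_p = 148.7/8.4 = 17.7.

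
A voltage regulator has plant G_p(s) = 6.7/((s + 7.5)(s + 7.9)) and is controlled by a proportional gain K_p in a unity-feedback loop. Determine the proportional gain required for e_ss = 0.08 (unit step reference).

K_p = 102

The loop is type 0, so e_ss(step) = 1/(1 + K_pos) with K_pos = K_p·G_p(0).
G_p(0) = 0.1131. Require 1/(1 + K_p·0.1131) = 0.08, so 1 + 0.1131·K_p = 12.5.
K_p = (12.5 − 1)/0.1131 = 102.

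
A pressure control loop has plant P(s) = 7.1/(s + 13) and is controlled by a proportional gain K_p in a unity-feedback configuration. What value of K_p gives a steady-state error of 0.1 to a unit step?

K_p = 16.5

The loop is type 0, so e_ss(step) = 1/(1 + K_pos) with K_pos = K_p·P(0).
P(0) = 0.5462. Require 1/(1 + K_p·0.5462) = 0.1, so 1 + 0.5462·K_p = 10.
K_p = (10 − 1)/0.5462 = 16.5.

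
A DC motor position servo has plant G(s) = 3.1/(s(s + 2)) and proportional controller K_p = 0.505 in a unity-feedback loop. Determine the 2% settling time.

The closed-loop denominator s² + 2s + 1.566 gives ω_n = √1.566 = 1.251 and ζ = 2/(2ω_n) = 0.7992.
2% settling time T_s ≈ 4/(ζω_n) = 4/1 = 4 s.

T_s ≈ 4 s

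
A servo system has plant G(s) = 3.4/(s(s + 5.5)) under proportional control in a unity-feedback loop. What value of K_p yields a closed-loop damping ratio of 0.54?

Closed-loop characteristic equation: s² + 5.5s + K_p·3.4 = 0.
So ω_n = √(3.4K_p) and 2ζω_n = 5.5, giving ζ = 5.5/(2√(3.4K_p)).
Setting ζ = 0.54: √(3.4K_p) = 5.5/(2·0.54) = 5.093, so K_p = 25.93/3.4 = 7.63.

K_p = 7.63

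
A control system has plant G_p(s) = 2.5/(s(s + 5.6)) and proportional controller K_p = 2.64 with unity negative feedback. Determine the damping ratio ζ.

ζ = 1.09

1 + K_p·G_p(s) = 0 gives s² + 5.6s + 6.6 = 0.
So ω_n² = 6.6 ⇒ ω_n = 2.569 rad/s, and ζ = 5.6/(2ω_n) = 1.09.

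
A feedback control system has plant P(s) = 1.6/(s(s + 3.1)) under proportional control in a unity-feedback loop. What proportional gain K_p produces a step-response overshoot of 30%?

From %OS = 100·exp(−πζ/√(1−ζ²)) = 30%, ζ = −ln(0.3)/√(π²+ln²(0.3)) = 0.3579.
Characteristic equation s² + 3.1s + 1.6K_p = 0 gives ζ = 3.1/(2√(1.6K_p)).
Setting ζ = 0.3579: √(1.6K_p) = 3.1/(2·0.3579) = 4.331, so K_p = 18.76/1.6 = 11.7.

K_p = 11.7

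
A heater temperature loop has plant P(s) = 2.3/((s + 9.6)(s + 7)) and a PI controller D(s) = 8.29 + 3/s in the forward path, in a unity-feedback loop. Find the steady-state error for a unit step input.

0

The open loop D(s)P(s) has a pole at the origin (type 1), so the static position error constant is infinite and e_ss = 1/(1+∞) = 0.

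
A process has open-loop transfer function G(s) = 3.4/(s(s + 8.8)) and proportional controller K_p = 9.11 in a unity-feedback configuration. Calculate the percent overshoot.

1.73%

Closed-loop characteristic equation: s² + 8.8s + 30.97 = 0, so ω_n = 5.565 rad/s and ζ = 8.8/(2·5.565) = 0.7906.
%OS = 100·exp(−πζ/√(1−ζ²)) = 100·exp(−π·0.7906/√0.375) = 1.73%.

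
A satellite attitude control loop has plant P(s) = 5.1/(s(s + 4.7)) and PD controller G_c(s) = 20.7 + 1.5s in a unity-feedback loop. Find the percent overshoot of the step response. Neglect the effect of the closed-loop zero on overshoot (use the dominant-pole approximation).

9.42%

Forward path: (20.7 + 1.5s)·5.1/(s(s+4.7)). The closed-loop characteristic equation is s² + (4.7 + 5.1·1.5)s + 5.1·20.7 = 0.
That is s² + 12.35s + 105.6 = 0, so ω_n = 10.27 rad/s and ζ = 12.35/(2·10.27) = 0.601.
%OS = 100·exp(−πζ/√(1−ζ²)) = 9.42%.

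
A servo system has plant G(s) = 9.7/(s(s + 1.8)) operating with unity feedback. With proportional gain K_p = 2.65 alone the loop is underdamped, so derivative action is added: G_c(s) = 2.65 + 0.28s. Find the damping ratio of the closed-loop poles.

Forward path: (2.65 + 0.28s)·9.7/(s(s+1.8)). The closed-loop characteristic equation is s² + (1.8 + 9.7·0.28)s + 9.7·2.65 = 0.
That is s² + 4.516s + 25.7 = 0, so ω_n = 5.07 rad/s and ζ = 4.516/(2·5.07) = 0.4454.

ζ = 0.445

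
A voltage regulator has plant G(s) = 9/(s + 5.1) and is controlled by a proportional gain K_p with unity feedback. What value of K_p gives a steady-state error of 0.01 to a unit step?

K_p = 56.1

Steady-state error for a unit step on this type-0 loop is 1/(1 + K_p·G(0)).
G(0) = 1.765. Require 1/(1 + K_p·1.765) = 0.01, so 1 + 1.765·K_p = 100.
K_p = (100 − 1)/1.765 = 56.1.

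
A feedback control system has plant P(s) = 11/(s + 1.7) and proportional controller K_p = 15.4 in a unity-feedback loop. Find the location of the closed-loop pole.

Closed-loop transfer function: T(s) = K_p·P(s)/(1 + K_p·P(s)) = 169.4/(s + 1.7 + 169.4) = 169.4/(s + 171.1).
The closed-loop pole is at s = −171.1.

s = -171.1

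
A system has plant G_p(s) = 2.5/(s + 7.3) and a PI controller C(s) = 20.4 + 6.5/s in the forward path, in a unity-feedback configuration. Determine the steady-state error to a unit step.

0

The open loop C(s)G_p(s) has a pole at the origin (type 1), so the static position error constant is infinite and e_ss = 1/(1+∞) = 0.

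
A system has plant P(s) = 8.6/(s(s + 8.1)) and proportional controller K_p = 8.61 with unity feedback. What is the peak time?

The closed-loop denominator s² + 8.1s + 74.05 gives ω_n = √74.05 = 8.605 and ζ = 8.1/(2ω_n) = 0.4707.
Damped frequency ω_d = ω_n√(1−ζ²) = 7.592 rad/s, so peak time T_p = π/ω_d = 0.414 s.

T_p = 0.414 s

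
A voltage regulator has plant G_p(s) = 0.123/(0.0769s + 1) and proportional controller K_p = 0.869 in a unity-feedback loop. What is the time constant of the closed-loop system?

τ = 0.0695 s

Closed loop: T(s) = K_p·G_p/(1+K_p·G_p) = 0.1069/(0.0769s + 1 + 0.1069), with pole at s = −(1 + 0.1069)/0.0769 = −14.39.
Closed-loop time constant τ = 1/14.39 = 0.0695 s.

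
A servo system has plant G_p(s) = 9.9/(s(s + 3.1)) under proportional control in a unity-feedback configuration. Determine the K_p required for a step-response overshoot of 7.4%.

From %OS = 100·exp(−πζ/√(1−ζ²)) = 7.4%, ζ = −ln(0.074)/√(π²+ln²(0.074)) = 0.6381.
Characteristic equation s² + 3.1s + 9.9K_p = 0 gives ζ = 3.1/(2√(9.9K_p)).
Setting ζ = 0.6381: √(9.9K_p) = 3.1/(2·0.6381) = 2.429, so K_p = 5.9/9.9 = 0.596.

K_p = 0.596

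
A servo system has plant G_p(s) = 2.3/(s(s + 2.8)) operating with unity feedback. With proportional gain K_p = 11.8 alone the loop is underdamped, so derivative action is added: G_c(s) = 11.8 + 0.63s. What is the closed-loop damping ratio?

Forward path: (11.8 + 0.63s)·2.3/(s(s+2.8)). The closed-loop characteristic equation is s² + (2.8 + 2.3·0.63)s + 2.3·11.8 = 0.
That is s² + 4.249s + 27.14 = 0, so ω_n = 5.21 rad/s and ζ = 4.249/(2·5.21) = 0.4078.

ζ = 0.408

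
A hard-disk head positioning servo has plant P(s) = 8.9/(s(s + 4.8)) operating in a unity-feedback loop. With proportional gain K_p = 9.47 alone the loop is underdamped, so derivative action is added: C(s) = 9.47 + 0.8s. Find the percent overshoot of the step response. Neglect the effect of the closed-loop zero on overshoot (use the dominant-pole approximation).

Forward path: (9.47 + 0.8s)·8.9/(s(s+4.8)). The closed-loop characteristic equation is s² + (4.8 + 8.9·0.8)s + 8.9·9.47 = 0.
That is s² + 11.92s + 84.28 = 0, so ω_n = 9.181 rad/s and ζ = 11.92/(2·9.181) = 0.6492.
%OS = 100·exp(−πζ/√(1−ζ²)) = 6.85%.

6.85%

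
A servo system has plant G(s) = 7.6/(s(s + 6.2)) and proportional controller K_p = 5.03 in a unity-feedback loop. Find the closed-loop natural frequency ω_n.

ω_n = 6.18 rad/s

1 + K_p·G(s) = 0 gives s² + 6.2s + 38.23 = 0.
Matching s² + 2ζω_n s + ω_n²: ω_n = √38.23 = 6.183 rad/s and 2ζω_n = 6.2, so ζ = 6.2/(2·6.183) = 0.501.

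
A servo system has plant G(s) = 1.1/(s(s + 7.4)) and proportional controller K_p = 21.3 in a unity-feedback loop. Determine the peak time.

T_p = 1.01 s

Closed-loop characteristic equation: s² + 7.4s + 23.43 = 0, so ω_n = 4.84 rad/s and ζ = 7.4/(2·4.84) = 0.7644.
Damped frequency ω_d = ω_n√(1−ζ²) = 3.121 rad/s, so peak time T_p = π/ω_d = 1.01 s.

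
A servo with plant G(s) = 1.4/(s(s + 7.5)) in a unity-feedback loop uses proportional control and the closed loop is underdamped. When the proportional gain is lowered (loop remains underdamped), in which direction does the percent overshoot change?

decrease

ζ = 7.5/(2√(1.4K_p)) rises as K_p falls; higher damping means less overshoot.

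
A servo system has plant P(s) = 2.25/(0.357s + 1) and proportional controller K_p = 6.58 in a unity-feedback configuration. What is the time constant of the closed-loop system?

Closed loop: T(s) = K_p·P/(1+K_p·P) = 14.8/(0.357s + 1 + 14.8), with pole at s = −(1 + 14.8)/0.357 = −44.27.
Closed-loop time constant τ = 1/44.27 = 0.0226 s.

τ = 0.0226 s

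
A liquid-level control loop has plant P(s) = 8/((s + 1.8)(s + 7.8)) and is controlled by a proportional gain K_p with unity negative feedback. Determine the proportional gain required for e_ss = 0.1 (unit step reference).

Steady-state error for a unit step on this type-0 loop is 1/(1 + K_p·P(0)).
P(0) = 0.5698. Require 1/(1 + K_p·0.5698) = 0.1, so 1 + 0.5698·K_p = 10.
K_p = (10 − 1)/0.5698 = 15.8.

K_p = 15.8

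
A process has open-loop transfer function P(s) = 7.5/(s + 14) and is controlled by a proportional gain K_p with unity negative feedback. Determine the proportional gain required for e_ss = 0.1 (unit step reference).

K_p = 16.8

The loop is type 0, so e_ss(step) = 1/(1 + K_pos) with K_pos = K_p·P(0).
P(0) = 0.5357. Require 1/(1 + K_p·0.5357) = 0.1, so 1 + 0.5357·K_p = 10.
K_p = (10 − 1)/0.5357 = 16.8.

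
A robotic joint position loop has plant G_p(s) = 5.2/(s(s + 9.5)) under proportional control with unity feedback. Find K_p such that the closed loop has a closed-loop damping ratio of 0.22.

K_p = 89.6

Closed-loop characteristic equation: s² + 9.5s + K_p·5.2 = 0.
So ω_n = √(5.2K_p) and 2ζω_n = 9.5, giving ζ = 9.5/(2√(5.2K_p)).
Setting ζ = 0.22: √(5.2K_p) = 9.5/(2·0.22) = 21.59, so K_p = 466.2/5.2 = 89.6.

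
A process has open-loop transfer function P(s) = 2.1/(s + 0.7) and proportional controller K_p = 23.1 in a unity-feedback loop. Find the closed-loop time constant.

τ = 0.0203 s

Closed-loop transfer function: T(s) = K_p·P(s)/(1 + K_p·P(s)) = 48.51/(s + 0.7 + 48.51) = 48.51/(s + 49.21).
Time constant τ = 1/49.21 = 0.0203 s.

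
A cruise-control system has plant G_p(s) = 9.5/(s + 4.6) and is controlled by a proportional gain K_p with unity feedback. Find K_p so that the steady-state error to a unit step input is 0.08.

K_p = 5.57

For a type-0 loop with proportional control, e_ss = 1/(1 + K_p·G_p(0)).
G_p(0) = 2.065. Require 1/(1 + K_p·2.065) = 0.08, so 1 + 2.065·K_p = 12.5.
K_p = (12.5 − 1)/2.065 = 5.57.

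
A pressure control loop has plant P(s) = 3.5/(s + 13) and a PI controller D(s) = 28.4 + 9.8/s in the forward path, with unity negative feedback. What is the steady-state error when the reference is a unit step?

The open loop D(s)P(s) has a pole at the origin (type 1), so the static position error constant is infinite and e_ss = 1/(1+∞) = 0.

0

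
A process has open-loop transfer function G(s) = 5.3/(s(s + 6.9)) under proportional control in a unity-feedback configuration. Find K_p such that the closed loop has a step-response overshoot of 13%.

From %OS = 100·exp(−πζ/√(1−ζ²)) = 13%, ζ = −ln(0.13)/√(π²+ln²(0.13)) = 0.5446.
Characteristic equation s² + 6.9s + 5.3K_p = 0 gives ζ = 6.9/(2√(5.3K_p)).
Setting ζ = 0.5446: √(5.3K_p) = 6.9/(2·0.5446) = 6.334, so K_p = 40.12/5.3 = 7.57.

K_p = 7.57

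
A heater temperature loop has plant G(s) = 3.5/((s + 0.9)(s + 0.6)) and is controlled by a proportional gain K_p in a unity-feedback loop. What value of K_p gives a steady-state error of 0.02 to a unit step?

K_p = 7.56

The loop is type 0, so e_ss(step) = 1/(1 + K_pos) with K_pos = K_p·G(0).
G(0) = 6.481. Require 1/(1 + K_p·6.481) = 0.02, so 1 + 6.481·K_p = 50.
K_p = (50 − 1)/6.481 = 7.56.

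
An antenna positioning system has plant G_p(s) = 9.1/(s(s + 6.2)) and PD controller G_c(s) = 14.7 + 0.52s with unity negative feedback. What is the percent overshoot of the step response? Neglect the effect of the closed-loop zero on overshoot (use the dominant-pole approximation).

18.5%

Forward path: (14.7 + 0.52s)·9.1/(s(s+6.2)). The closed-loop characteristic equation is s² + (6.2 + 9.1·0.52)s + 9.1·14.7 = 0.
That is s² + 10.93s + 133.8 = 0, so ω_n = 11.57 rad/s and ζ = 10.93/(2·11.57) = 0.4726.
%OS = 100·exp(−πζ/√(1−ζ²)) = 18.5%.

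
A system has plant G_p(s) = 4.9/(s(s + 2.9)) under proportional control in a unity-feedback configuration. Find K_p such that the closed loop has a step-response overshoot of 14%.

K_p = 1.52

From %OS = 100·exp(−πζ/√(1−ζ²)) = 14%, ζ = −ln(0.14)/√(π²+ln²(0.14)) = 0.5305.
Characteristic equation s² + 2.9s + 4.9K_p = 0 gives ζ = 2.9/(2√(4.9K_p)).
Setting ζ = 0.5305: √(4.9K_p) = 2.9/(2·0.5305) = 2.733, so K_p = 7.471/4.9 = 1.52.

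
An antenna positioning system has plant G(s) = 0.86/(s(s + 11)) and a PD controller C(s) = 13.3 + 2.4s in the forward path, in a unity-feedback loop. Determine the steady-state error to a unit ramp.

The loop has one pole at the origin (type 1). Velocity error constant K_v = lim_{s→0} s·C(s)G(s) = 13.3·0.86/11 = 1.04.
Steady-state error to a unit ramp: e_ss = 1/K_v = 0.962.

0.962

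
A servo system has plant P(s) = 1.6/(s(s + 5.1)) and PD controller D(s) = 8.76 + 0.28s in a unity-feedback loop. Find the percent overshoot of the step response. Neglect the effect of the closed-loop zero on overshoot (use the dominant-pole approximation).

3.12%

Forward path: (8.76 + 0.28s)·1.6/(s(s+5.1)). The closed-loop characteristic equation is s² + (5.1 + 1.6·0.28)s + 1.6·8.76 = 0.
That is s² + 5.548s + 14.02 = 0, so ω_n = 3.744 rad/s and ζ = 5.548/(2·3.744) = 0.741.
%OS = 100·exp(−πζ/√(1−ζ²)) = 3.12%.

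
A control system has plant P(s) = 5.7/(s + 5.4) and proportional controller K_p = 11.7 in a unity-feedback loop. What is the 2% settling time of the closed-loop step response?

Closed-loop transfer function: T(s) = K_p·P(s)/(1 + K_p·P(s)) = 66.69/(s + 5.4 + 66.69) = 66.69/(s + 72.09).
Time constant τ = 1/72.09 = 0.01387 s, so the 2% settling time is about 4τ = 0.0555 s.

T_s ≈ 0.0555 s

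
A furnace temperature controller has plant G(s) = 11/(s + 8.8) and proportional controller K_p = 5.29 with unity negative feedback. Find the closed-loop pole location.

s = -66.99

Closed-loop transfer function: T(s) = K_p·G(s)/(1 + K_p·G(s)) = 58.19/(s + 8.8 + 58.19) = 58.19/(s + 66.99).
The closed-loop pole is at s = −66.99.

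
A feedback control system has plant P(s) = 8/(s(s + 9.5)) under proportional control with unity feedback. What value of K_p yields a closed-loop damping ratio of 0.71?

K_p = 5.59

Closed-loop characteristic equation: s² + 9.5s + K_p·8 = 0.
So ω_n = √(8K_p) and 2ζω_n = 9.5, giving ζ = 9.5/(2√(8K_p)).
Setting ζ = 0.71: √(8K_p) = 9.5/(2·0.71) = 6.69, so K_p = 44.76/8 = 5.59.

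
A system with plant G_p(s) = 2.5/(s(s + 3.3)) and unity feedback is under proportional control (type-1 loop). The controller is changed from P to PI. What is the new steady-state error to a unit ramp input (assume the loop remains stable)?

The integrator raises the loop to type 2, so K_v → ∞ and e_ss to a ramp is zero.

0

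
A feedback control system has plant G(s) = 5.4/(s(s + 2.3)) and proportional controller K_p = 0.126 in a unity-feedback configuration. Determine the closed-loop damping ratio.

With unity feedback the closed-loop characteristic equation is s² + 2.3s + 0.126·5.4 = s² + 2.3s + 0.6804 = 0.
So ω_n² = 0.6804 ⇒ ω_n = 0.8249 rad/s, and ζ = 2.3/(2ω_n) = 1.39.

ζ = 1.39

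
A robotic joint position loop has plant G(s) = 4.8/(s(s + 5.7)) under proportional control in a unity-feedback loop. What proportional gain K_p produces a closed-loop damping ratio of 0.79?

Closed-loop characteristic equation: s² + 5.7s + K_p·4.8 = 0.
So ω_n = √(4.8K_p) and 2ζω_n = 5.7, giving ζ = 5.7/(2√(4.8K_p)).
Setting ζ = 0.79: √(4.8K_p) = 5.7/(2·0.79) = 3.608, so K_p = 13.01/4.8 = 2.71.

K_p = 2.71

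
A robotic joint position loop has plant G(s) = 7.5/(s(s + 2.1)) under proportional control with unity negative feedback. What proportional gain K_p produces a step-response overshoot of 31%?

K_p = 1.2

From %OS = 100·exp(−πζ/√(1−ζ²)) = 31%, ζ = −ln(0.31)/√(π²+ln²(0.31)) = 0.3493.
Characteristic equation s² + 2.1s + 7.5K_p = 0 gives ζ = 2.1/(2√(7.5K_p)).
Setting ζ = 0.3493: √(7.5K_p) = 2.1/(2·0.3493) = 3.006, so K_p = 9.035/7.5 = 1.2.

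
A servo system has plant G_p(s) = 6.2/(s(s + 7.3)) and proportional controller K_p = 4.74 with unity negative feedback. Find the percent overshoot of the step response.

5.72%

The closed-loop denominator s² + 7.3s + 29.39 gives ω_n = √29.39 = 5.421 and ζ = 7.3/(2ω_n) = 0.6733.
%OS = 100·exp(−πζ/√(1−ζ²)) = 100·exp(−π·0.6733/√0.5467) = 5.72%.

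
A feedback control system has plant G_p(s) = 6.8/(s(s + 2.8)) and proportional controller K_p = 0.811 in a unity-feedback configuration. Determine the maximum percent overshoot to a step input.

The closed-loop denominator s² + 2.8s + 5.515 gives ω_n = √5.515 = 2.348 and ζ = 2.8/(2ω_n) = 0.5962.
%OS = 100·exp(−πζ/√(1−ζ²)) = 100·exp(−π·0.5962/√0.6446) = 9.7%.

9.7%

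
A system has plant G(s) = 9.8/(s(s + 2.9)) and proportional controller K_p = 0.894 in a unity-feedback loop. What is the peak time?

T_p = 1.22 s

From 1 + K_pG(s) = 0: s² + 2.9s + 8.761 = 0 ⇒ ω_n = 2.96, ζ = 0.4899.
Damped frequency ω_d = ω_n√(1−ζ²) = 2.58 rad/s, so peak time T_p = π/ω_d = 1.22 s.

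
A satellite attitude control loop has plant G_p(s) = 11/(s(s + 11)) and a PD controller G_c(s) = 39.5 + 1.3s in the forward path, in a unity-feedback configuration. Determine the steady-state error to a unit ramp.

The loop has one pole at the origin (type 1). Velocity error constant K_v = lim_{s→0} s·G_c(s)G_p(s) = 39.5·11/11 = 39.5.
Steady-state error to a unit ramp: e_ss = 1/K_v = 0.0253.

0.0253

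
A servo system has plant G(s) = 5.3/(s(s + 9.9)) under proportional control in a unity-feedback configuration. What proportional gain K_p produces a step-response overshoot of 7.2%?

From %OS = 100·exp(−πζ/√(1−ζ²)) = 7.2%, ζ = −ln(0.072)/√(π²+ln²(0.072)) = 0.6421.
Characteristic equation s² + 9.9s + 5.3K_p = 0 gives ζ = 9.9/(2√(5.3K_p)).
Setting ζ = 0.6421: √(5.3K_p) = 9.9/(2·0.6421) = 7.709, so K_p = 59.44/5.3 = 11.2.

K_p = 11.2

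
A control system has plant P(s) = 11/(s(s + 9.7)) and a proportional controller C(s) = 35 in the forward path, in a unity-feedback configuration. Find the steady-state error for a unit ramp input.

The loop has one pole at the origin (type 1). Velocity error constant K_v = lim_{s→0} s·C(s)P(s) = 35·11/9.7 = 39.69.
Steady-state error to a unit ramp: e_ss = 1/K_v = 0.0252.

0.0252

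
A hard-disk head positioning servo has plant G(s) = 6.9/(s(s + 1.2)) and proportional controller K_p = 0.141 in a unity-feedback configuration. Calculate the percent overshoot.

The closed-loop denominator s² + 1.2s + 0.9729 gives ω_n = √0.9729 = 0.9864 and ζ = 1.2/(2ω_n) = 0.6083.
%OS = 100·exp(−πζ/√(1−ζ²)) = 100·exp(−π·0.6083/√0.63) = 9%.

9%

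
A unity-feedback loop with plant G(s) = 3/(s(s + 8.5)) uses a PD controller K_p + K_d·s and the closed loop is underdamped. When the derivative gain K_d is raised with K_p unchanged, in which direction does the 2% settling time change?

Characteristic equation s² + (8.5 + 3K_d)s + 3K_p = 0: raising K_d increases ζω_n = (8.5+3K_d)/2 while the loop stays underdamped, so T_s ≈ 4/(ζω_n) decreases.

decrease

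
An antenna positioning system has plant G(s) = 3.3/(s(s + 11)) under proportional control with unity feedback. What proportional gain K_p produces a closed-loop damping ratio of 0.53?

K_p = 32.6

Closed-loop characteristic equation: s² + 11s + K_p·3.3 = 0.
So ω_n = √(3.3K_p) and 2ζω_n = 11, giving ζ = 11/(2√(3.3K_p)).
Setting ζ = 0.53: √(3.3K_p) = 11/(2·0.53) = 10.38, so K_p = 107.7/3.3 = 32.6.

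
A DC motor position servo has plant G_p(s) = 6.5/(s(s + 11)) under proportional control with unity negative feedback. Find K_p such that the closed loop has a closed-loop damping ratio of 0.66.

K_p = 10.7

Closed-loop characteristic equation: s² + 11s + K_p·6.5 = 0.
So ω_n = √(6.5K_p) and 2ζω_n = 11, giving ζ = 11/(2√(6.5K_p)).
Setting ζ = 0.66: √(6.5K_p) = 11/(2·0.66) = 8.333, so K_p = 69.44/6.5 = 10.7.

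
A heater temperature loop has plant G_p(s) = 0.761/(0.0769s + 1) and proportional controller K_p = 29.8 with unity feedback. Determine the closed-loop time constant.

Closed loop: T(s) = K_p·G_p/(1+K_p·G_p) = 22.68/(0.0769s + 1 + 22.68), with pole at s = −(1 + 22.68)/0.0769 = −307.9.
Closed-loop time constant τ = 1/307.9 = 0.00325 s.

τ = 0.00325 s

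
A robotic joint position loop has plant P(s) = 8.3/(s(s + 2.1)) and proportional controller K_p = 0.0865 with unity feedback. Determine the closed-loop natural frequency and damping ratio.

The closed-loop denominator is s(s+2.1) + 0.0865·8.3 = s² + 2.1s + 0.7179.
So ω_n² = 0.7179 ⇒ ω_n = 0.8473 rad/s, and ζ = 2.1/(2ω_n) = 1.24.

ω_n = 0.847 rad/s, ζ = 1.24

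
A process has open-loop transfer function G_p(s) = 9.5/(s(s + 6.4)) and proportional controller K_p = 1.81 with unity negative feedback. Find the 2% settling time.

T_s ≈ 1.25 s

The closed-loop denominator s² + 6.4s + 17.2 gives ω_n = √17.2 = 4.147 and ζ = 6.4/(2ω_n) = 0.7717.
2% settling time T_s ≈ 4/(ζω_n) = 4/3.2 = 1.25 s.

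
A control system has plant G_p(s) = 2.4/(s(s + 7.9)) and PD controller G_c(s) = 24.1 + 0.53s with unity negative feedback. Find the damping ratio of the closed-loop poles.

Forward path: (24.1 + 0.53s)·2.4/(s(s+7.9)). The closed-loop characteristic equation is s² + (7.9 + 2.4·0.53)s + 2.4·24.1 = 0.
That is s² + 9.172s + 57.84 = 0, so ω_n = 7.605 rad/s and ζ = 9.172/(2·7.605) = 0.603.

ζ = 0.603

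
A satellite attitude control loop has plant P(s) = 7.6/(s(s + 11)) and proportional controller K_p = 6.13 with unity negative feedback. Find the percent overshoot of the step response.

1.39%

The closed-loop denominator s² + 11s + 46.59 gives ω_n = √46.59 = 6.826 and ζ = 11/(2ω_n) = 0.8058.
%OS = 100·exp(−πζ/√(1−ζ²)) = 100·exp(−π·0.8058/√0.3507) = 1.39%.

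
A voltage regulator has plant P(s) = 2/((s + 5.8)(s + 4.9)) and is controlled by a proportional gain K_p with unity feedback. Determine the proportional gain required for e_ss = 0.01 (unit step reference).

K_p = 1410

Steady-state error for a unit step on this type-0 loop is 1/(1 + K_p·P(0)).
P(0) = 0.07037. Require 1/(1 + K_p·0.07037) = 0.01, so 1 + 0.07037·K_p = 100.
K_p = (100 − 1)/0.07037 = 1410.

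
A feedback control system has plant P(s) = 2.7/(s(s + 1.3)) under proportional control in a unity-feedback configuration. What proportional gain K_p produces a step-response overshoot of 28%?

K_p = 1.11

From %OS = 100·exp(−πζ/√(1−ζ²)) = 28%, ζ = −ln(0.28)/√(π²+ln²(0.28)) = 0.3755.
Characteristic equation s² + 1.3s + 2.7K_p = 0 gives ζ = 1.3/(2√(2.7K_p)).
Setting ζ = 0.3755: √(2.7K_p) = 1.3/(2·0.3755) = 1.731, so K_p = 2.996/2.7 = 1.11.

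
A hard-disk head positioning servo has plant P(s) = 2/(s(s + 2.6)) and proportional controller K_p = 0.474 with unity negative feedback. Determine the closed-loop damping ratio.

ζ = 1.34

With unity feedback the closed-loop characteristic equation is s² + 2.6s + 0.474·2 = s² + 2.6s + 0.948 = 0.
Matching s² + 2ζω_n s + ω_n²: ω_n = √0.948 = 0.9737 rad/s and 2ζω_n = 2.6, so ζ = 2.6/(2·0.9737) = 1.34.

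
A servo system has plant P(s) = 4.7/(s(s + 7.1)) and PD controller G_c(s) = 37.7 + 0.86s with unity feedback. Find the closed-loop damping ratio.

ζ = 0.419

Forward path: (37.7 + 0.86s)·4.7/(s(s+7.1)). The closed-loop characteristic equation is s² + (7.1 + 4.7·0.86)s + 4.7·37.7 = 0.
That is s² + 11.14s + 177.2 = 0, so ω_n = 13.31 rad/s and ζ = 11.14/(2·13.31) = 0.4185.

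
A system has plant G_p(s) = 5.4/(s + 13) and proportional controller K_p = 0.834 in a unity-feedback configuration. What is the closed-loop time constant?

τ = 0.0571 s

Closed-loop transfer function: T(s) = K_p·G_p(s)/(1 + K_p·G_p(s)) = 4.504/(s + 13 + 4.504) = 4.504/(s + 17.5).
Time constant τ = 1/17.5 = 0.0571 s.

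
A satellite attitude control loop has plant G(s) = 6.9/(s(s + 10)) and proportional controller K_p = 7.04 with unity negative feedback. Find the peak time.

Closed-loop characteristic equation: s² + 10s + 48.58 = 0, so ω_n = 6.97 rad/s and ζ = 10/(2·6.97) = 0.7174.
Damped frequency ω_d = ω_n√(1−ζ²) = 4.856 rad/s, so peak time T_p = π/ω_d = 0.647 s.

T_p = 0.647 s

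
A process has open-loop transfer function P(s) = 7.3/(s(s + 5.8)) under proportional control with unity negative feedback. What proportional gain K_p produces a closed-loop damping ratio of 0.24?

K_p = 20

Closed-loop characteristic equation: s² + 5.8s + K_p·7.3 = 0.
So ω_n = √(7.3K_p) and 2ζω_n = 5.8, giving ζ = 5.8/(2√(7.3K_p)).
Setting ζ = 0.24: √(7.3K_p) = 5.8/(2·0.24) = 12.08, so K_p = 146/7.3 = 20.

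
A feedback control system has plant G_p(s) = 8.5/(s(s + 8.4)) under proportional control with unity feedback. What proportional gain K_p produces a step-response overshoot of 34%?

From %OS = 100·exp(−πζ/√(1−ζ²)) = 34%, ζ = −ln(0.34)/√(π²+ln²(0.34)) = 0.3248.
Characteristic equation s² + 8.4s + 8.5K_p = 0 gives ζ = 8.4/(2√(8.5K_p)).
Setting ζ = 0.3248: √(8.5K_p) = 8.4/(2·0.3248) = 12.93, so K_p = 167.2/8.5 = 19.7.

K_p = 19.7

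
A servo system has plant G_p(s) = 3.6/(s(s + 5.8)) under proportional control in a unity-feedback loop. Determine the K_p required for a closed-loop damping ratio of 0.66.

K_p = 5.36

Closed-loop characteristic equation: s² + 5.8s + K_p·3.6 = 0.
So ω_n = √(3.6K_p) and 2ζω_n = 5.8, giving ζ = 5.8/(2√(3.6K_p)).
Setting ζ = 0.66: √(3.6K_p) = 5.8/(2·0.66) = 4.394, so K_p = 19.31/3.6 = 5.36.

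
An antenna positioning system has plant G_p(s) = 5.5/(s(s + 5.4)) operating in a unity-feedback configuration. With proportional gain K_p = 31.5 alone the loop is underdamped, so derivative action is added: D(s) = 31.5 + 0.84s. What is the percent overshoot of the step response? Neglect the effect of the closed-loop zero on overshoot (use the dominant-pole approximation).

Forward path: (31.5 + 0.84s)·5.5/(s(s+5.4)). The closed-loop characteristic equation is s² + (5.4 + 5.5·0.84)s + 5.5·31.5 = 0.
That is s² + 10.02s + 173.2 = 0, so ω_n = 13.16 rad/s and ζ = 10.02/(2·13.16) = 0.3806.
%OS = 100·exp(−πζ/√(1−ζ²)) = 27.4%.

27.4%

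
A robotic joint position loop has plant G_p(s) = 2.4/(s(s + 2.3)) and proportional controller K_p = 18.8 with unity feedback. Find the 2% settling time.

Closed-loop characteristic equation: s² + 2.3s + 45.12 = 0, so ω_n = 6.717 rad/s and ζ = 2.3/(2·6.717) = 0.1712.
2% settling time T_s ≈ 4/(ζω_n) = 4/1.15 = 3.48 s.

T_s ≈ 3.48 s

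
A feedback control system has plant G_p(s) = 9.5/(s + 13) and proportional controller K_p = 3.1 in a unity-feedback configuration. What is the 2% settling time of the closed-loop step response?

Closed-loop transfer function: T(s) = K_p·G_p(s)/(1 + K_p·G_p(s)) = 29.45/(s + 13 + 29.45) = 29.45/(s + 42.45).
Time constant τ = 1/42.45 = 0.02356 s, so the 2% settling time is about 4τ = 0.0942 s.

T_s ≈ 0.0942 s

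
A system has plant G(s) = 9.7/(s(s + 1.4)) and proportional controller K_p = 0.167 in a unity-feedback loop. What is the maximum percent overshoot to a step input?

The closed-loop denominator s² + 1.4s + 1.62 gives ω_n = √1.62 = 1.273 and ζ = 1.4/(2ω_n) = 0.55.
%OS = 100·exp(−πζ/√(1−ζ²)) = 100·exp(−π·0.55/√0.6975) = 12.6%.

12.6%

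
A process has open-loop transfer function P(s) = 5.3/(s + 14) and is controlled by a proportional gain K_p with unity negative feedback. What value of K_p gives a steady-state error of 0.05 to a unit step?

The loop is type 0, so e_ss(step) = 1/(1 + K_pos) with K_pos = K_p·P(0).
P(0) = 0.3786. Require 1/(1 + K_p·0.3786) = 0.05, so 1 + 0.3786·K_p = 20.
K_p = (20 − 1)/0.3786 = 50.2.

K_p = 50.2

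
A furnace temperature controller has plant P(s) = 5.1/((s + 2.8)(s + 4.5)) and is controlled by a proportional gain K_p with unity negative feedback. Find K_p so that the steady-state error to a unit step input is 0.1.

K_p = 22.2

Steady-state error for a unit step on this type-0 loop is 1/(1 + K_p·P(0)).
P(0) = 0.4048. Require 1/(1 + K_p·0.4048) = 0.1, so 1 + 0.4048·K_p = 10.
K_p = (10 − 1)/0.4048 = 22.2.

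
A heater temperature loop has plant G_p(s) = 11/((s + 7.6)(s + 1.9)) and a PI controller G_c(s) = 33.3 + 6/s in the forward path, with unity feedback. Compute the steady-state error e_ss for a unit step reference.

The open loop G_c(s)G_p(s) has a pole at the origin (type 1), so the static position error constant is infinite and e_ss = 1/(1+∞) = 0.

0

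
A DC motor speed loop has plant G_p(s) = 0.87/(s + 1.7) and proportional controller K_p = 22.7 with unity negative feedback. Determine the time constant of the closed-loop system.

τ = 0.0466 s

Closed-loop transfer function: T(s) = K_p·G_p(s)/(1 + K_p·G_p(s)) = 19.75/(s + 1.7 + 19.75) = 19.75/(s + 21.45).
Time constant τ = 1/21.45 = 0.0466 s.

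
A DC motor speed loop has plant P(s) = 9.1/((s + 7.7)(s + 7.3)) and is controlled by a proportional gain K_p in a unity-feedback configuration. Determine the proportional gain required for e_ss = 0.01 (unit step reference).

Steady-state error for a unit step on this type-0 loop is 1/(1 + K_p·P(0)).
P(0) = 0.1619. Require 1/(1 + K_p·0.1619) = 0.01, so 1 + 0.1619·K_p = 100.
K_p = (100 − 1)/0.1619 = 612.

K_p = 612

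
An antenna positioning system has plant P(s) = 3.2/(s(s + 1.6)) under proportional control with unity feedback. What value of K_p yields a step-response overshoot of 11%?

From %OS = 100·exp(−πζ/√(1−ζ²)) = 11%, ζ = −ln(0.11)/√(π²+ln²(0.11)) = 0.5749.
Characteristic equation s² + 1.6s + 3.2K_p = 0 gives ζ = 1.6/(2√(3.2K_p)).
Setting ζ = 0.5749: √(3.2K_p) = 1.6/(2·0.5749) = 1.392, so K_p = 1.936/3.2 = 0.605.

K_p = 0.605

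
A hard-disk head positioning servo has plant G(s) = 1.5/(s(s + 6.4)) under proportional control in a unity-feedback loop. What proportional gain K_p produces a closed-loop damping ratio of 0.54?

K_p = 23.4

Closed-loop characteristic equation: s² + 6.4s + K_p·1.5 = 0.
So ω_n = √(1.5K_p) and 2ζω_n = 6.4, giving ζ = 6.4/(2√(1.5K_p)).
Setting ζ = 0.54: √(1.5K_p) = 6.4/(2·0.54) = 5.926, so K_p = 35.12/1.5 = 23.4.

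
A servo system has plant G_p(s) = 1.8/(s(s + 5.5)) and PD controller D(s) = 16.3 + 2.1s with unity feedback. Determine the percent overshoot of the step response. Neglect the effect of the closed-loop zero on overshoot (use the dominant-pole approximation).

0.543%

Forward path: (16.3 + 2.1s)·1.8/(s(s+5.5)). The closed-loop characteristic equation is s² + (5.5 + 1.8·2.1)s + 1.8·16.3 = 0.
That is s² + 9.28s + 29.34 = 0, so ω_n = 5.417 rad/s and ζ = 9.28/(2·5.417) = 0.8566.
%OS = 100·exp(−πζ/√(1−ζ²)) = 0.543%.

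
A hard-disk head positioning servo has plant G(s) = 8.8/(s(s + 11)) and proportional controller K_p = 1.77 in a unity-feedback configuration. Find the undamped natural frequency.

ω_n = 3.95 rad/s

With unity feedback the closed-loop characteristic equation is s² + 11s + 1.77·8.8 = s² + 11s + 15.58 = 0.
So ω_n² = 15.58 ⇒ ω_n = 3.947 rad/s, and ζ = 11/(2ω_n) = 1.39.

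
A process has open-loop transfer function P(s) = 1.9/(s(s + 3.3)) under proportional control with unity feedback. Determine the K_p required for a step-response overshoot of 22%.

K_p = 7.6

From %OS = 100·exp(−πζ/√(1−ζ²)) = 22%, ζ = −ln(0.22)/√(π²+ln²(0.22)) = 0.4342.
Characteristic equation s² + 3.3s + 1.9K_p = 0 gives ζ = 3.3/(2√(1.9K_p)).
Setting ζ = 0.4342: √(1.9K_p) = 3.3/(2·0.4342) = 3.8, so K_p = 14.44/1.9 = 7.6.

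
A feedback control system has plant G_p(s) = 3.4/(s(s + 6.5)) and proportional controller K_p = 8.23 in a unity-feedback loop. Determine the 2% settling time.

Closed-loop characteristic equation: s² + 6.5s + 27.98 = 0, so ω_n = 5.29 rad/s and ζ = 6.5/(2·5.29) = 0.6144.
2% settling time T_s ≈ 4/(ζω_n) = 4/3.25 = 1.23 s.

T_s ≈ 1.23 s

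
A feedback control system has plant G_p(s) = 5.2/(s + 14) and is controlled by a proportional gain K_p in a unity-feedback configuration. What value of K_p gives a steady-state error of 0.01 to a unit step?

K_p = 267

The loop is type 0, so e_ss(step) = 1/(1 + K_pos) with K_pos = K_p·G_p(0).
G_p(0) = 0.3714. Require 1/(1 + K_p·0.3714) = 0.01, so 1 + 0.3714·K_p = 100.
K_p = (100 − 1)/0.3714 = 267.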